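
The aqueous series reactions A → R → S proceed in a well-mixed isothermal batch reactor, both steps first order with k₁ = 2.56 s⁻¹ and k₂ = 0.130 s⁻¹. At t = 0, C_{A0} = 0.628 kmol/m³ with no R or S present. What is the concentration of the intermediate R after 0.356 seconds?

The intermediate concentration in a first-order A→B→C sequence is C_R = k₁C_{A0}(e^(−k₁t) − e^(−k₂t))/(k₂−k₁).
e^(−k₁t) = e^(−2.56×0.356) = e^(−0.9114) = 0.4020; e^(−k₂t) = e^(−0.04628) = 0.9548.
C_R = 2.56×0.628/(0.130−2.56) × (0.4020−0.9548) = (-0.6616)×(-0.5528) = 0.3657 kmol/m³.

0.366 kmol/m³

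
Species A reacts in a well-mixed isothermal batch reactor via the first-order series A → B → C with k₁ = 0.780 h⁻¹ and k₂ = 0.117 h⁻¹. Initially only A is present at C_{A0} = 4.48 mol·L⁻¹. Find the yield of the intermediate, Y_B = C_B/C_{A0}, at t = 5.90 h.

0.578

Solving the coupled first-order balances gives C_B(t) = [k₁/(k₂−k₁)]·C_{A0}·(e^(−k₁t) − e^(−k₂t)).
e^(−k₁t) = e^(−0.780×5.90) = e^(−4.602) = 0.01003; e^(−k₂t) = e^(−0.6903) = 0.5014.
C_B = 0.780×4.48/(0.117−0.780) × (0.01003−0.5014) = (-5.271)×(-0.4914) = 2.590 mol·L⁻¹.
Y_B = C_B/C_{A0} = 2.590/4.48 = 0.578.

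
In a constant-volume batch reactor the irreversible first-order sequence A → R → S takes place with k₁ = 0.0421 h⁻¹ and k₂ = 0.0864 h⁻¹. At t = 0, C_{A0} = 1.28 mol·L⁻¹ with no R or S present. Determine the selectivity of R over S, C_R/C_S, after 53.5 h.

For first-order series with pure A initially, C_R(t) = k₁C_{A0}/(k₂−k₁)·(e^(−k₁t) − e^(−k₂t)).
e^(−k₁t) = e^(−0.0421×53.5) = e^(−2.252) = 0.1052; e^(−k₂t) = e^(−4.622) = 0.009829.
C_R = 0.0421×1.28/(0.0864−0.0421) × (0.1052−0.009829) = 1.216×0.09532 = 0.1160 mol·L⁻¹.
C_A = C_{A0}e^(−k₁t) = 0.1346 mol·L⁻¹, so C_S = C_{A0}−C_A−C_R = 1.029 mol·L⁻¹; C_R/C_S = 0.113.

0.113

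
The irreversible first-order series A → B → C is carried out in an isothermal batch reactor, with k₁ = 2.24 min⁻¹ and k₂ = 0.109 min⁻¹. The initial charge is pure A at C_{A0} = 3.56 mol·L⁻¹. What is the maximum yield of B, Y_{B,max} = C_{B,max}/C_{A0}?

For a first-order series the maximum intermediate yield is C_{B,max}/C_{A0} = (k₁/k₂)^[k₂/(k₂−k₁)].
= (2.24/0.109)^(0.109/(0.109−2.24)) = (20.55)^(-0.05115) = 0.8567.

0.857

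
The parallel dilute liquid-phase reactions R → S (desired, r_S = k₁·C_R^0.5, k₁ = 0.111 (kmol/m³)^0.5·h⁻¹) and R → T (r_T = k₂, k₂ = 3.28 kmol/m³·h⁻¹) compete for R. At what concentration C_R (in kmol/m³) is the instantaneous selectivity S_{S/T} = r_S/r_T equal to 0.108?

S_{S/T} = (k₁/k₂)·C_R^0.5 ⇒ C_R = (S·k₂/k₁)^(2).
= (0.108×3.28/0.111)^(2) = (3.191)^(2) = 10.2 kmol/m³.

10.2 kmol/m³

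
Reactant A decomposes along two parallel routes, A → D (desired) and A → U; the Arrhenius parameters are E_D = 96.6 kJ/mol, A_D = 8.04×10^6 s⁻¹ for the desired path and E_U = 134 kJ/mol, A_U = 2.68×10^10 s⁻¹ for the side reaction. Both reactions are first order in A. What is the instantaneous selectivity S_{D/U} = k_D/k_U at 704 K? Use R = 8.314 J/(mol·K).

k_D/k_U = (A_D/A_U)·exp[−(E_D−E_U)/(RT)] = (A_D/A_U)·exp[(E_U−E_D)/(RT)].
(E_U−E_D)/(RT) = (134−96.6)×10³/(8.314×704) = 37400/5853 = 6.390.
k_D/k_U = (8.04×10^6/2.68×10^10)·exp(6.390) = 3.000×10^-4 × 595.8 = 0.179.

0.179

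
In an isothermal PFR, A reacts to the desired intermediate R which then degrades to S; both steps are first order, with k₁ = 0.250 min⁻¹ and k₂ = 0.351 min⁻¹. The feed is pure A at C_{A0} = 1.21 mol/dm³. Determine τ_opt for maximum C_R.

For first-order series the maximum of C_R occurs at τ_opt = ln(k₂/k₁)/(k₂−k₁).
= ln(0.351/0.250)/(0.351−0.250) = ln(1.404)/0.1010 = 0.3393/0.1010 = 3.36 min.

3.36 min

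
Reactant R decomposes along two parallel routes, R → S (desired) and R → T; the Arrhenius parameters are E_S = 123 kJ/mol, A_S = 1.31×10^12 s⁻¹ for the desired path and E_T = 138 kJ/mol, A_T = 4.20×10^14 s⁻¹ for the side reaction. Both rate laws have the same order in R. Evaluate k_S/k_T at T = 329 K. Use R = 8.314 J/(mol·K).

Since both paths have the same order in R, the concentration cancels and S_{S/T} = k_S/k_T = (A_S/A_T)·exp[(E_T−E_S)/(RT)].
(E_T−E_S)/(RT) = (138−123)×10³/(8.314×329) = 15000/2735 = 5.484.
k_S/k_T = (1.31×10^12/4.20×10^14)·exp(5.484) = 0.003119 × 240.8 = 0.751.

0.751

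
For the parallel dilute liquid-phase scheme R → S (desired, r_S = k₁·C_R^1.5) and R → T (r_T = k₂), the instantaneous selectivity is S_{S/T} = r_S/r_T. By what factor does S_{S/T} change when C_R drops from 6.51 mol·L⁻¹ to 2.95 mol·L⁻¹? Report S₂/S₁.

0.305

S_{S/T} = (k₁/k₂)·C_R^1.5, so S₂/S₁ = (C_{R,2}/C_{R,1})^1.5.
= (2.95/6.51)^1.5 = (0.4531)^1.5 = 0.305.
Selectivity toward S falls as C_R falls — high-concentration operation is favoured.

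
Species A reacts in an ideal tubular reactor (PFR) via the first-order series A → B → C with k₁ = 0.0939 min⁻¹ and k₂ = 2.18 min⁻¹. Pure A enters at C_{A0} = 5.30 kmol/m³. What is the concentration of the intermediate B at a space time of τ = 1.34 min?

Solving the coupled first-order balances gives C_B(τ) = [k₁/(k₂−k₁)]·C_{A0}·(e^(−k₁τ) − e^(−k₂τ)).
e^(−k₁τ) = e^(−0.0939×1.34) = e^(−0.1258) = 0.8818; e^(−k₂τ) = e^(−2.921) = 0.05387.
C_B = 0.0939×5.30/(2.18−0.0939) × (0.8818−0.05387) = 0.2386×0.8279 = 0.1975 kmol/m³.

0.198 kmol/m³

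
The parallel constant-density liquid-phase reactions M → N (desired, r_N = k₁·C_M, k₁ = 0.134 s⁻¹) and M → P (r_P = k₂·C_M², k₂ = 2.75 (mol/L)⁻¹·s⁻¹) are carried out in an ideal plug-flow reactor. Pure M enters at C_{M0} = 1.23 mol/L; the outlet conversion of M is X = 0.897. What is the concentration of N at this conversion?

C_M = C_{M0}(1−X) = 0.1267 mol/L.
Along a PFR/batch, dC_N/dC_M = −r_N/(r_N+r_P) = −k₁/(k₁+k₂·C_M).
Integrating from C_{M0} to C_M: C_N = (0.134/2.75)·ln[(0.134+2.75·1.23)/(0.134+2.75·0.127)] = 0.04873·ln(3.516/0.4824) = 0.09679 mol/L.

0.0968 mol/L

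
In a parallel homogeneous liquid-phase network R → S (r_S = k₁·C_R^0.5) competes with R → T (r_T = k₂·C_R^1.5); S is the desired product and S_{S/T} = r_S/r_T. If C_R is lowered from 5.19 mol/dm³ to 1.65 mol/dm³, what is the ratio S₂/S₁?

S_{S/T} = (k₁/k₂)·C_R⁻¹, so S₂/S₁ = (C_{R,2}/C_{R,1})⁻¹.
= 5.19/1.65 = 3.15.

3.15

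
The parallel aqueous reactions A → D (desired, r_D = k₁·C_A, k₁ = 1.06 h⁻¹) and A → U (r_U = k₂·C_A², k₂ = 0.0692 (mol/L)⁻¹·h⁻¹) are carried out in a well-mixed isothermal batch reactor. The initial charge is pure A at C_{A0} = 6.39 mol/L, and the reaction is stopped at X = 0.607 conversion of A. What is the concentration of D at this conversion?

3.02 mol/L

C_A = C_{A0}(1−X) = 2.511 mol/L.
Along a PFR/batch, dC_D/dC_A = −r_D/(r_D+r_U) = −k₁/(k₁+k₂·C_A).
Integrating from C_{A0} to C_A: C_D = (1.06/0.0692)·ln[(1.06+0.0692·6.39)/(1.06+0.0692·2.51)] = 15.32·ln(1.502/1.234) = 3.015 mol/L.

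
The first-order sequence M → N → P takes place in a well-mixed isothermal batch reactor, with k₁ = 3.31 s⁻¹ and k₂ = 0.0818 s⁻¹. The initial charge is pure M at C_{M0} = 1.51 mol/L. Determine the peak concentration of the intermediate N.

1.37 mol/L

For a first-order series the maximum intermediate yield is C_{N,max}/C_{M0} = (k₁/k₂)^[k₂/(k₂−k₁)].
= (3.31/0.0818)^(0.0818/(0.0818−3.31)) = (40.46)^(-0.02534) = 0.9105.
C_{N,max} = 0.9105×1.51 = 1.37 mol/L.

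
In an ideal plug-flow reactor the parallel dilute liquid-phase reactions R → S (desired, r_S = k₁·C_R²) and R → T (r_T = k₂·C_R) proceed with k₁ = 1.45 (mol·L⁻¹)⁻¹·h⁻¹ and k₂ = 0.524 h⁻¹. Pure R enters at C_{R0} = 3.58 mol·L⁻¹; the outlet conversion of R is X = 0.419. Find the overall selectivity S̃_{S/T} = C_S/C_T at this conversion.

C_R = C_{R0}(1−X) = 2.080 mol·L⁻¹.
Along a PFR/batch, dC_T/dC_R = −r_T/(r_S+r_T) = −k₂/(k₂+k₁·C_R).
Integrating from C_{R0} to C_R: C_T = (0.524/1.45)·ln[(0.524+1.45·3.58)/(0.524+1.45·2.08)] = 0.3614·ln(5.715/3.540) = 0.1731 mol·L⁻¹.
Then C_S = (C_{R0}−C_R) − C_T = 1.500 − 0.1731 = 1.327 mol·L⁻¹.
S̃_{S/T} = C_S/C_T = 1.327/0.1731 = 7.67.

7.67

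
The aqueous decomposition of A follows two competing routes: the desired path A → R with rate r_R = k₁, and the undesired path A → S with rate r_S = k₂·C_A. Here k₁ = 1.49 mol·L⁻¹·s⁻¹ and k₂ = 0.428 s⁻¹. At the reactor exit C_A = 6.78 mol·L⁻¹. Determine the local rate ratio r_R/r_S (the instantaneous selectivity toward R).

0.513

S_{R/S} = r_R/r_S = (k₁)/(k₂·C_A) = (k₁/k₂)·C_A⁻¹.
= (1.49) / (0.428×6.780) = 1.490/2.902 = 0.513.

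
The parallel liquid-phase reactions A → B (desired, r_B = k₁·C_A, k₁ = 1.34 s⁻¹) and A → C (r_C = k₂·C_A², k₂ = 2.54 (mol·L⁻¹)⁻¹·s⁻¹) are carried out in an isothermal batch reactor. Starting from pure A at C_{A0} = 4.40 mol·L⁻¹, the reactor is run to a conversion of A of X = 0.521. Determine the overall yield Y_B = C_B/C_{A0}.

0.0750

C_A = C_{A0}(1−X) = 2.108 mol·L⁻¹.
Along a PFR/batch, dC_B/dC_A = −r_B/(r_B+r_C) = −k₁/(k₁+k₂·C_A).
Integrating from C_{A0} to C_A: C_B = (1.34/2.54)·ln[(1.34+2.54·4.40)/(1.34+2.54·2.11)] = 0.5276·ln(12.52/6.693) = 0.3302 mol·L⁻¹.
Y_B = C_B/C_{A0} = 0.3302/4.40 = 0.0750.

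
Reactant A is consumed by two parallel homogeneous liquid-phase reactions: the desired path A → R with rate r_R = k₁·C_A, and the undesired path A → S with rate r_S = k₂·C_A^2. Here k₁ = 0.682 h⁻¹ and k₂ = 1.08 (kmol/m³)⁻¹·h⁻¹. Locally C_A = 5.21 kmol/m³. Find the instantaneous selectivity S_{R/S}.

0.121

S_{R/S} = r_R/r_S = (k₁·C_A)/(k₂·C_A^2) = (k₁/k₂)·C_A⁻¹.
= (0.682×5.210) / (1.08×5.210^2) = 3.553/29.32 = 0.121.
The undesired path is higher order in A, so low C_A (CSTR or dilute feed) favours R.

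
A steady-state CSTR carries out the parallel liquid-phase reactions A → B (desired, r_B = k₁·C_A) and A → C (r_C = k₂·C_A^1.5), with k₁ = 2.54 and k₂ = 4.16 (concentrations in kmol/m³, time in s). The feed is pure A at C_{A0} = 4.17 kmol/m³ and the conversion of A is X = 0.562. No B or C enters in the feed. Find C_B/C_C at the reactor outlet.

0.452

Exit C_A = C_{A0}(1−X) = 4.17×0.438 = 1.826 kmol/m³.
Rates in a CSTR are evaluated at the outlet concentration: r_B = 2.54×1.826 = 4.639, r_C = 4.16×1.826^1.5 = 10.27.
Overall selectivity = C_B/C_C = r_Bτ/(r_Cτ) = r_B/r_C = 0.452.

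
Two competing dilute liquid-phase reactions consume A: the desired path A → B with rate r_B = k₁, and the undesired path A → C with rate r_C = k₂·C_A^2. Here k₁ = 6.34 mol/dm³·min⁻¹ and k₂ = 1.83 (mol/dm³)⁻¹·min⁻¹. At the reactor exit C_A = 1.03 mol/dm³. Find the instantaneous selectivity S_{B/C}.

S_{B/C} = r_B/r_C = (k₁)/(k₂·C_A^2) = (k₁/k₂)·C_A^-2.
= (6.34) / (1.83×1.030^2) = 6.340/1.941 = 3.27.

3.27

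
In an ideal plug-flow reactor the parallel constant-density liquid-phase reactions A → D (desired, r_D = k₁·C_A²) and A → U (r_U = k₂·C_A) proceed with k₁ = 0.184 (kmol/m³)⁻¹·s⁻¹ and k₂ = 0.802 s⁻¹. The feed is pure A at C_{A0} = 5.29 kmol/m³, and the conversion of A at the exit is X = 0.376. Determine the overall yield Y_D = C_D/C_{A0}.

0.186

C_A = C_{A0}(1−X) = 3.301 kmol/m³.
Along a PFR/batch, dC_U/dC_A = −r_U/(r_D+r_U) = −k₂/(k₂+k₁·C_A).
Integrating from C_{A0} to C_A: C_U = (0.802/0.184)·ln[(0.802+0.184·5.29)/(0.802+0.184·3.30)] = 4.359·ln(1.775/1.409) = 1.006 kmol/m³.
Then C_D = (C_{A0}−C_A) − C_U = 1.989 − 1.006 = 0.9828 kmol/m³.
Y_D = C_D/C_{A0} = 0.9828/5.29 = 0.186.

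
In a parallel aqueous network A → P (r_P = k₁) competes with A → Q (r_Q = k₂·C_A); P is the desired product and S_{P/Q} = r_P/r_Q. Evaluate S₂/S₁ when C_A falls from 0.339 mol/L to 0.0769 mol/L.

S_{P/Q} = (k₁/k₂)·C_A⁻¹, so S₂/S₁ = (C_{A,2}/C_{A,1})⁻¹.
= 0.339/0.0769 = 4.41.
Selectivity toward P rises as C_A falls — low-concentration operation is favoured.

4.41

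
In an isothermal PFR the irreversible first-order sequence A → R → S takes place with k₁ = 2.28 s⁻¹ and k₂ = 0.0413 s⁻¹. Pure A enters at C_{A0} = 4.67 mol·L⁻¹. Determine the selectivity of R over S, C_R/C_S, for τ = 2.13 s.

13.7

Solving the coupled first-order balances gives C_R(τ) = [k₁/(k₂−k₁)]·C_{A0}·(e^(−k₁τ) − e^(−k₂τ)).
e^(−k₁τ) = e^(−2.28×2.13) = e^(−4.856) = 0.007778; e^(−k₂τ) = e^(−0.08797) = 0.9158.
C_R = 2.28×4.67/(0.0413−2.28) × (0.007778−0.9158) = (-4.756)×(-0.9080) = 4.319 mol·L⁻¹.
C_A = C_{A0}e^(−k₁τ) = 0.03633 mol·L⁻¹, so C_S = C_{A0}−C_A−C_R = 0.3150 mol·L⁻¹; C_R/C_S = 13.7.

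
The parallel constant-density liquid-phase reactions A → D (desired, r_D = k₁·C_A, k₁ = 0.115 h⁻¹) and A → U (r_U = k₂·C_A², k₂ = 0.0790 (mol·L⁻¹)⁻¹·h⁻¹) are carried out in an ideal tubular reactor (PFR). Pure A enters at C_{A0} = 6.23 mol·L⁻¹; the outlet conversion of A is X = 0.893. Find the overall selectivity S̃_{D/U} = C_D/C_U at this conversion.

0.508

C_A = C_{A0}(1−X) = 0.6666 mol·L⁻¹.
Along a PFR/batch, dC_D/dC_A = −r_D/(r_D+r_U) = −k₁/(k₁+k₂·C_A).
Integrating from C_{A0} to C_A: C_D = (0.115/0.0790)·ln[(0.115+0.0790·6.23)/(0.115+0.0790·0.667)] = 1.456·ln(0.6072/0.1677) = 1.873 mol·L⁻¹.
C_U = (C_{A0}−C_A)−C_D = 3.690 mol·L⁻¹; S̃_{D/U} = 1.873/3.690 = 0.508.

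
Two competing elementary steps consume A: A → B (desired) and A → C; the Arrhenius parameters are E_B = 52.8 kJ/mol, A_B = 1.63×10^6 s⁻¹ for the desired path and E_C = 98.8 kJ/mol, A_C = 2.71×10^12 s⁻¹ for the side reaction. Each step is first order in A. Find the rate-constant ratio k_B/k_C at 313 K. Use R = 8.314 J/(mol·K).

28.6

k_B/k_C = (A_B/A_C)·exp[−(E_B−E_C)/(RT)] = (A_B/A_C)·exp[(E_C−E_B)/(RT)].
(E_C−E_B)/(RT) = (98.8−52.8)×10³/(8.314×313) = 46000/2602 = 17.68.
k_B/k_C = (1.63×10^6/2.71×10^12)·exp(17.68) = 6.015×10^-7 × 4.753×10^7 = 28.6.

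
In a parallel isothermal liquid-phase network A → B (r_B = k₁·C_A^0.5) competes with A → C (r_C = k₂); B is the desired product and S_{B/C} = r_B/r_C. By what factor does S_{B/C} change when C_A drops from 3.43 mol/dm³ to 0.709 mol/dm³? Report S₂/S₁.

S_{B/C} = (k₁/k₂)·C_A^0.5, so S₂/S₁ = (C_{A,2}/C_{A,1})^0.5.
= (0.709/3.43)^0.5 = (0.2067)^0.5 = 0.455.

0.455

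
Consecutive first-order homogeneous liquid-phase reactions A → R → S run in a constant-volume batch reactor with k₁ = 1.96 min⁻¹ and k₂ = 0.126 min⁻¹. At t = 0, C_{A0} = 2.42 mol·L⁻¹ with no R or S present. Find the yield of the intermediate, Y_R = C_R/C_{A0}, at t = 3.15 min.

Solving the coupled first-order balances gives C_R(t) = [k₁/(k₂−k₁)]·C_{A0}·(e^(−k₁t) − e^(−k₂t)).
e^(−k₁t) = e^(−1.96×3.15) = e^(−6.174) = 0.002083; e^(−k₂t) = e^(−0.3969) = 0.6724.
C_R = 1.96×2.42/(0.126−1.96) × (0.002083−0.6724) = (-2.586)×(-0.6703) = 1.734 mol·L⁻¹.
Y_R = C_R/C_{A0} = 1.734/2.42 = 0.716.

0.716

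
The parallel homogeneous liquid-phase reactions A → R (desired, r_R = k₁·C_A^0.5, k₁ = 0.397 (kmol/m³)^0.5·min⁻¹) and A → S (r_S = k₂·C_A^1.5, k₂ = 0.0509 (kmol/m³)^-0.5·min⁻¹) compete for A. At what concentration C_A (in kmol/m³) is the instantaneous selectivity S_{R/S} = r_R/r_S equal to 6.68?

S_{R/S} = (k₁/k₂)·C_A⁻¹ ⇒ C_A = (S·k₂/k₁)^(-1).
= (6.68×0.0509/0.397)^(-1) = (0.8565)^(-1) = 1.17 kmol/m³.

1.17 kmol/m³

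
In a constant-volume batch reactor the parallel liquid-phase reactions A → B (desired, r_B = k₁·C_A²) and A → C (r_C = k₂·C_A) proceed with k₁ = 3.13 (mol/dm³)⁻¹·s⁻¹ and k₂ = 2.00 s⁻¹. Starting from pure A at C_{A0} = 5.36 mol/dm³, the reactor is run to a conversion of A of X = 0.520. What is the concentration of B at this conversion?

2.39 mol/dm³

C_A = C_{A0}(1−X) = 2.573 mol/dm³.
Along a PFR/batch, dC_C/dC_A = −r_C/(r_B+r_C) = −k₂/(k₂+k₁·C_A).
Integrating from C_{A0} to C_A: C_C = (2.00/3.13)·ln[(2.00+3.13·5.36)/(2.00+3.13·2.57)] = 0.6390·ln(18.78/10.05) = 0.3992 mol/dm³.
Then C_B = (C_{A0}−C_A) − C_C = 2.787 − 0.3992 = 2.388 mol/dm³.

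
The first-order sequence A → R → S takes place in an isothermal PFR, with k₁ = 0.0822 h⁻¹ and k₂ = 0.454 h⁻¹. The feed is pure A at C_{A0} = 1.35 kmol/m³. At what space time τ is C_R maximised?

4.60 h

Setting dC_R/dτ = 0 gives τ_opt = ln(k₂/k₁)/(k₂−k₁).
= ln(0.454/0.0822)/(0.454−0.0822) = ln(5.523)/0.3718 = 1.709/0.3718 = 4.60 h.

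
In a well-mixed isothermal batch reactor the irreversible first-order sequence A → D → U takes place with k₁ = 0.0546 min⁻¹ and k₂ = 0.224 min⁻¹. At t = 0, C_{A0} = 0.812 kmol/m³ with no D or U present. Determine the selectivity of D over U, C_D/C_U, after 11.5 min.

0.463

For first-order series with pure A initially, C_D(t) = k₁C_{A0}/(k₂−k₁)·(e^(−k₁t) − e^(−k₂t)).
e^(−k₁t) = e^(−0.0546×11.5) = e^(−0.6279) = 0.5337; e^(−k₂t) = e^(−2.576) = 0.07608.
C_D = 0.0546×0.812/(0.224−0.0546) × (0.5337−0.07608) = 0.2617×0.4576 = 0.1198 kmol/m³.
C_A = C_{A0}e^(−k₁t) = 0.4334 kmol/m³, so C_U = C_{A0}−C_A−C_D = 0.2589 kmol/m³; C_D/C_U = 0.463.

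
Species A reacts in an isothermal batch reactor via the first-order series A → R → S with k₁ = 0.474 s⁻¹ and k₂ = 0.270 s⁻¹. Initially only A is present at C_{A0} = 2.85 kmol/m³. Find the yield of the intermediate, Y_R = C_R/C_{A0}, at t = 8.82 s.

0.179

The intermediate concentration in a first-order A→B→C sequence is C_R = k₁C_{A0}(e^(−k₁t) − e^(−k₂t))/(k₂−k₁).
e^(−k₁t) = e^(−0.474×8.82) = e^(−4.181) = 0.01529; e^(−k₂t) = e^(−2.381) = 0.09242.
C_R = 0.474×2.85/(0.270−0.474) × (0.01529−0.09242) = (-6.622)×(-0.07713) = 0.5108 kmol/m³.
Y_R = C_R/C_{A0} = 0.5108/2.85 = 0.179.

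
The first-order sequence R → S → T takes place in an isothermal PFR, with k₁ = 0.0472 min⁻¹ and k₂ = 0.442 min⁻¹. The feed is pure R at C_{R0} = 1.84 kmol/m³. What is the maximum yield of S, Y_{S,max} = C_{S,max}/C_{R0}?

Evaluating C_S at τ_opt = ln(k₂/k₁)/(k₂−k₁) gives C_{S,max}/C_{R0} = (k₁/k₂)^[k₂/(k₂−k₁)].
= (0.0472/0.442)^(0.442/(0.442−0.0472)) = (0.1068)^(1.120) = 0.08173.

0.0817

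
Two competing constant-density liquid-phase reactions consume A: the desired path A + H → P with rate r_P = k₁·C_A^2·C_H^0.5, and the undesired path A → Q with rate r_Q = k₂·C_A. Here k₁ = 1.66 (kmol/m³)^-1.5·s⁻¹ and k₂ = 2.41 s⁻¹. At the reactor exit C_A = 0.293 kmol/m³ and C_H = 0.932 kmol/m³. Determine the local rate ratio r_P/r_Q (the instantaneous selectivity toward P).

0.195

S_{P/Q} = r_P/r_Q = (k₁·C_A^2·C_H^0.5)/(k₂·C_A) = (k₁/k₂)·C_A·C_H^0.5.
= (1.66×0.2930^2×0.9320^0.5) / (2.41×0.2930) = 0.1376/0.7061 = 0.195.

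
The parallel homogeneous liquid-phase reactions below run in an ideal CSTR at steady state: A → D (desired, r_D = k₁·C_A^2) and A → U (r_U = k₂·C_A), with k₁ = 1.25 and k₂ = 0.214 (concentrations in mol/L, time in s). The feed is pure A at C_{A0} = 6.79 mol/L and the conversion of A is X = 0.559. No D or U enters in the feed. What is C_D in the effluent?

Exit C_A = C_{A0}(1−X) = 6.79×0.441 = 2.994 mol/L.
Rates in a CSTR are evaluated at the outlet concentration: r_D = 1.25×2.994^2 = 11.21, r_U = 0.214×2.994 = 0.6408.
Fraction of consumed A going to D: r_D/(r_D+r_U) = 0.9459.
C_D = 0.9459·C_{A0}·X = 0.9459×6.79×0.559 = 3.59 mol/L.

3.59 mol/L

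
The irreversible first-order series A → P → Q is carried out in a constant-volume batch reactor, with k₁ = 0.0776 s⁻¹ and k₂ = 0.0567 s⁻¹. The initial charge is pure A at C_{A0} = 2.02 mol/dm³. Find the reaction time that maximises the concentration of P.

15.0 s

For first-order series the maximum of C_P occurs at t_opt = ln(k₂/k₁)/(k₂−k₁).
= ln(0.0567/0.0776)/(0.0567−0.0776) = ln(0.7307)/-0.02090 = -0.3138/-0.02090 = 15.0 s.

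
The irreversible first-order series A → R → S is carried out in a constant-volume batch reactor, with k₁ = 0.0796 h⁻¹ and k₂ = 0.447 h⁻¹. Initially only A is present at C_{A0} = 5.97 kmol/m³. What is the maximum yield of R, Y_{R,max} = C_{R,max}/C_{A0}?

Evaluating C_R at t_opt = ln(k₂/k₁)/(k₂−k₁) gives C_{R,max}/C_{A0} = (k₁/k₂)^[k₂/(k₂−k₁)].
= (0.0796/0.447)^(0.447/(0.447−0.0796)) = (0.1781)^(1.217) = 0.1225.

0.123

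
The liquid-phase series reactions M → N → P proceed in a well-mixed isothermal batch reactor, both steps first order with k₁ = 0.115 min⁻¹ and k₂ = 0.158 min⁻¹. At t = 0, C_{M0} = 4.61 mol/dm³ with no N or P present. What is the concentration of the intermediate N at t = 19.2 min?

0.762 mol/dm³

The intermediate concentration in a first-order A→B→C sequence is C_N = k₁C_{M0}(e^(−k₁t) − e^(−k₂t))/(k₂−k₁).
e^(−k₁t) = e^(−0.115×19.2) = e^(−2.208) = 0.1099; e^(−k₂t) = e^(−3.034) = 0.04814.
C_N = 0.115×4.61/(0.158−0.115) × (0.1099−0.04814) = 12.33×0.06178 = 0.7617 mol/dm³.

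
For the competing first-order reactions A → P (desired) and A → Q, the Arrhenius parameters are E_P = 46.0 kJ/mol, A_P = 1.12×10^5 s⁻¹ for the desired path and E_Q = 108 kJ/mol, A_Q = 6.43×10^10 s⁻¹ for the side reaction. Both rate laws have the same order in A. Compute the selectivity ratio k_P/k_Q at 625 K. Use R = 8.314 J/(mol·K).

With equal orders, S_{P/Q} = k_P/k_Q = (A_P/A_Q)·exp[(E_Q−E_P)/(RT)].
(E_Q−E_P)/(RT) = (108−46.0)×10³/(8.314×625) = 62000/5196 = 11.93.
k_P/k_Q = (1.12×10^5/6.43×10^10)·exp(11.93) = 1.742×10^-6 × 1.520×10^5 = 0.265.

0.265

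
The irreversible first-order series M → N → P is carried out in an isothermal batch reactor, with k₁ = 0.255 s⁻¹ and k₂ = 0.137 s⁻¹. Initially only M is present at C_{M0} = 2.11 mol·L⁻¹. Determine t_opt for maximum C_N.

Setting dC_N/dt = 0 gives t_opt = ln(k₂/k₁)/(k₂−k₁).
= ln(0.137/0.255)/(0.137−0.255) = ln(0.5373)/-0.1180 = -0.6213/-0.1180 = 5.27 s.

5.27 s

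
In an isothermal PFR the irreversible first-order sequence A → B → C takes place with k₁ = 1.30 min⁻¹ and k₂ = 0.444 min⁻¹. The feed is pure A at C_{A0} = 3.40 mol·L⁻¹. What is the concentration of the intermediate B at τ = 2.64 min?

For first-order series with pure A initially, C_B(τ) = k₁C_{A0}/(k₂−k₁)·(e^(−k₁τ) − e^(−k₂τ)).
e^(−k₁τ) = e^(−1.30×2.64) = e^(−3.432) = 0.03232; e^(−k₂τ) = e^(−1.172) = 0.3097.
C_B = 1.30×3.40/(0.444−1.30) × (0.03232−0.3097) = (-5.164)×(-0.2774) = 1.432 mol·L⁻¹.

1.43 mol·L⁻¹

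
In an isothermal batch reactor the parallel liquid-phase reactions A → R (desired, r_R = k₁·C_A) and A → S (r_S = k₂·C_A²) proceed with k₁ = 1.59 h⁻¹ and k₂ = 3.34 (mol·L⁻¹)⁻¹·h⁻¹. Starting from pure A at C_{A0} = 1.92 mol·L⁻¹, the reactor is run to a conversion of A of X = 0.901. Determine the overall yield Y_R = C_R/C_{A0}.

0.317

C_A = C_{A0}(1−X) = 0.1901 mol·L⁻¹.
Along a PFR/batch, dC_R/dC_A = −r_R/(r_R+r_S) = −k₁/(k₁+k₂·C_A).
Integrating from C_{A0} to C_A: C_R = (1.59/3.34)·ln[(1.59+3.34·1.92)/(1.59+3.34·0.190)] = 0.4760·ln(8.003/2.225) = 0.6094 mol·L⁻¹.
Y_R = C_R/C_{A0} = 0.6094/1.92 = 0.317.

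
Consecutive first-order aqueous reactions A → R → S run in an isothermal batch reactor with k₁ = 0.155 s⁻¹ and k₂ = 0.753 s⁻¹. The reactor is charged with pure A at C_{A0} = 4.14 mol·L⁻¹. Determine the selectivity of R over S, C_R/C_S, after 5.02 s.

For first-order series with pure A initially, C_R(t) = k₁C_{A0}/(k₂−k₁)·(e^(−k₁t) − e^(−k₂t)).
e^(−k₁t) = e^(−0.155×5.02) = e^(−0.7781) = 0.4593; e^(−k₂t) = e^(−3.780) = 0.02282.
C_R = 0.155×4.14/(0.753−0.155) × (0.4593−0.02282) = 1.073×0.4365 = 0.4684 mol·L⁻¹.
C_A = C_{A0}e^(−k₁t) = 1.901 mol·L⁻¹, so C_S = C_{A0}−C_A−C_R = 1.770 mol·L⁻¹; C_R/C_S = 0.265.

0.265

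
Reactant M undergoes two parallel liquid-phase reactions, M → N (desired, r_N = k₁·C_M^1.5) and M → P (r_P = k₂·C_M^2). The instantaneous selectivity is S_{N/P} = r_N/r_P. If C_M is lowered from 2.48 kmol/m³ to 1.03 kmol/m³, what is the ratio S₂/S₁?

1.55

S_{N/P} = (k₁/k₂)·C_M^-0.5, so S₂/S₁ = (C_{M,2}/C_{M,1})^-0.5.
= (1.03/2.48)^(-0.5) = (0.4153)^(-0.5) = 1.55.
Selectivity toward N rises as C_M falls — low-concentration operation is favoured.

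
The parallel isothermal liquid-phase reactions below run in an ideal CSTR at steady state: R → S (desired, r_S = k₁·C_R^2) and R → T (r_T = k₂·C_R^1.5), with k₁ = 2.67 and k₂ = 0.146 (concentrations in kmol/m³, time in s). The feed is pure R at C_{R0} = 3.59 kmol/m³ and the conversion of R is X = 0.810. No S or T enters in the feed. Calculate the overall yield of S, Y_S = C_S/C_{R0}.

Exit C_R = C_{R0}(1−X) = 3.59×0.190 = 0.6821 kmol/m³.
A CSTR operates uniformly at the exit composition, giving r_S = 1.242 and r_T = 0.08225 (each k·C_R^n at C_R = 0.6821).
Fraction of consumed R going to S: r_S/(r_S+r_T) = 0.9379.
C_S = 0.9379·C_{R0}·X = 0.9379×3.59×0.810 = 2.73 kmol/m³; Y_S = C_S/C_{R0} = 0.760.

0.760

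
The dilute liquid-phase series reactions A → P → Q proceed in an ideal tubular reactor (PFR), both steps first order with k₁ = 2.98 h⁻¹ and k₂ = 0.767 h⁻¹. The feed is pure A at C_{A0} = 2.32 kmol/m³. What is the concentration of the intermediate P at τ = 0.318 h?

1.24 kmol/m³

For first-order series with pure A initially, C_P(τ) = k₁C_{A0}/(k₂−k₁)·(e^(−k₁τ) − e^(−k₂τ)).
e^(−k₁τ) = e^(−2.98×0.318) = e^(−0.9476) = 0.3877; e^(−k₂τ) = e^(−0.2439) = 0.7836.
C_P = 2.98×2.32/(0.767−2.98) × (0.3877−0.7836) = (-3.124)×(-0.3959) = 1.237 kmol/m³.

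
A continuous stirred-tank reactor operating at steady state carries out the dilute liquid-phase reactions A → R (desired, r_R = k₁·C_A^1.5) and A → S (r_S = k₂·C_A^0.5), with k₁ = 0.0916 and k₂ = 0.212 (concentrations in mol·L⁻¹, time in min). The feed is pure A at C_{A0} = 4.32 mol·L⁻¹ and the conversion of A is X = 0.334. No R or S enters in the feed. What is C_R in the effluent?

0.800 mol·L⁻¹

Exit C_A = C_{A0}(1−X) = 4.32×0.666 = 2.877 mol·L⁻¹.
In a CSTR the entire volume is at exit conditions, so r_R = 0.0916×2.877^1.5 = 0.4470 and r_S = 0.212×2.877^0.5 = 0.3596.
Fraction of consumed A going to R: r_R/(r_R+r_S) = 0.5542.
C_R = 0.5542·C_{A0}·X = 0.5542×4.32×0.334 = 0.800 mol·L⁻¹.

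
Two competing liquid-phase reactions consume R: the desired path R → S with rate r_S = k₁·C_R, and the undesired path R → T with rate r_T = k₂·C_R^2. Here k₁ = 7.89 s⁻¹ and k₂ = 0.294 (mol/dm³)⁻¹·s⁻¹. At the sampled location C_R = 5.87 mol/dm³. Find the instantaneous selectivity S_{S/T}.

4.57

S_{S/T} = r_S/r_T = (k₁·C_R)/(k₂·C_R^2) = (k₁/k₂)·C_R⁻¹.
= (7.89×5.870) / (0.294×5.870^2) = 46.31/10.13 = 4.57.
The undesired path is higher order in R, so low C_R (CSTR or dilute feed) favours S.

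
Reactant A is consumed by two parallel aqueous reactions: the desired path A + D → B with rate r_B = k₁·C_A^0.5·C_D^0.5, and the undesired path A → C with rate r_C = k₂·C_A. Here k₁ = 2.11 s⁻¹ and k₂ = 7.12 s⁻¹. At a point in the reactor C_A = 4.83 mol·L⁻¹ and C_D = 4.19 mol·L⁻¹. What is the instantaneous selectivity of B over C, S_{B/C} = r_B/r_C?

S_{B/C} = r_B/r_C = (k₁·C_A^0.5·C_D^0.5)/(k₂·C_A) = (k₁/k₂)·C_A^-0.5·C_D^0.5.
= (2.11×4.830^0.5×4.190^0.5) / (7.12×4.830) = 9.492/34.39 = 0.276.
The undesired path is higher order in A, so low C_A (CSTR or dilute feed) favours B.

0.276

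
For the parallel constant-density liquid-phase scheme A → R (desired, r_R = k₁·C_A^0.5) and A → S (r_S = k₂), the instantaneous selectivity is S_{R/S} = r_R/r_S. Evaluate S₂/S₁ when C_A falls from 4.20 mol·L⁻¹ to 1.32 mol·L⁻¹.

0.561

S_{R/S} = (k₁/k₂)·C_A^0.5, so S₂/S₁ = (C_{A,2}/C_{A,1})^0.5.
= (1.32/4.20)^0.5 = (0.3143)^0.5 = 0.561.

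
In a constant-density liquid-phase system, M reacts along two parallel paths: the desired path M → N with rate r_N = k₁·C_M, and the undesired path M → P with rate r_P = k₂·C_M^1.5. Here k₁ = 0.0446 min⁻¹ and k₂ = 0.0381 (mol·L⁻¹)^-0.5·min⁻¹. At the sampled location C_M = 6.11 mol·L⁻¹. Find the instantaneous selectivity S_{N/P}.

0.474

S_{N/P} = r_N/r_P = (k₁·C_M)/(k₂·C_M^1.5) = (k₁/k₂)·C_M^-0.5.
= (0.0446×6.110) / (0.0381×6.110^1.5) = 0.2725/0.5754 = 0.474.
The undesired path is higher order in M, so low C_M (CSTR or dilute feed) favours N.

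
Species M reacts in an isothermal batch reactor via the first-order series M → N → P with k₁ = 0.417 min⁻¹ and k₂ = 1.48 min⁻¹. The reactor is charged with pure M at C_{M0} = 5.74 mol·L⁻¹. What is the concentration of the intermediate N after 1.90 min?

The intermediate concentration in a first-order A→B→C sequence is C_N = k₁C_{M0}(e^(−k₁t) − e^(−k₂t))/(k₂−k₁).
e^(−k₁t) = e^(−0.417×1.90) = e^(−0.7923) = 0.4528; e^(−k₂t) = e^(−2.812) = 0.06008.
C_N = 0.417×5.74/(1.48−0.417) × (0.4528−0.06008) = 2.252×0.3927 = 0.8843 mol·L⁻¹.

0.884 mol·L⁻¹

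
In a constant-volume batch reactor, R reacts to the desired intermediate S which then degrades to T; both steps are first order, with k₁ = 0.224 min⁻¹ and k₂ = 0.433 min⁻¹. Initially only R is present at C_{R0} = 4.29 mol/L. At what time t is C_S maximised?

For first-order series the maximum of C_S occurs at t_opt = ln(k₂/k₁)/(k₂−k₁).
= ln(0.433/0.224)/(0.433−0.224) = ln(1.933)/0.2090 = 0.6591/0.2090 = 3.15 min.

3.15 min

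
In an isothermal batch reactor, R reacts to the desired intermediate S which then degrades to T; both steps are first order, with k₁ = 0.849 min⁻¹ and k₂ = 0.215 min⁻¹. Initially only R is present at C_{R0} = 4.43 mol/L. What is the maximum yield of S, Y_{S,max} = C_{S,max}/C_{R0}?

0.628

Evaluating C_S at t_opt = ln(k₂/k₁)/(k₂−k₁) gives C_{S,max}/C_{R0} = (k₁/k₂)^[k₂/(k₂−k₁)].
= (0.849/0.215)^(0.215/(0.215−0.849)) = (3.949)^(-0.3391) = 0.6277.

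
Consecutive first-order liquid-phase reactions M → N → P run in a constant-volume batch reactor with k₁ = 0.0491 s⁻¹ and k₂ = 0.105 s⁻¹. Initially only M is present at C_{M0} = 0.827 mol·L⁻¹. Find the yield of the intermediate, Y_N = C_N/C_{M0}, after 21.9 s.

The intermediate concentration in a first-order A→B→C sequence is C_N = k₁C_{M0}(e^(−k₁t) − e^(−k₂t))/(k₂−k₁).
e^(−k₁t) = e^(−0.0491×21.9) = e^(−1.075) = 0.3412; e^(−k₂t) = e^(−2.299) = 0.1003.
C_N = 0.0491×0.827/(0.105−0.0491) × (0.3412−0.1003) = 0.7264×0.2409 = 0.1750 mol·L⁻¹.
Y_N = C_N/C_{M0} = 0.1750/0.827 = 0.212.

0.212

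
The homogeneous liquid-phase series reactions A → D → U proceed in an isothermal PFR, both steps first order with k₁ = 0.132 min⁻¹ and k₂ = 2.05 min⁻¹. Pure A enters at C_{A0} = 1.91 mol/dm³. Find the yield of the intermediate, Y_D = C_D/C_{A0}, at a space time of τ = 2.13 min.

The intermediate concentration in a first-order A→B→C sequence is C_D = k₁C_{A0}(e^(−k₁τ) − e^(−k₂τ))/(k₂−k₁).
e^(−k₁τ) = e^(−0.132×2.13) = e^(−0.2812) = 0.7549; e^(−k₂τ) = e^(−4.366) = 0.01270.
C_D = 0.132×1.91/(2.05−0.132) × (0.7549−0.01270) = 0.1314×0.7422 = 0.09756 mol/dm³.
Y_D = C_D/C_{A0} = 0.09756/1.91 = 0.0511.

0.0511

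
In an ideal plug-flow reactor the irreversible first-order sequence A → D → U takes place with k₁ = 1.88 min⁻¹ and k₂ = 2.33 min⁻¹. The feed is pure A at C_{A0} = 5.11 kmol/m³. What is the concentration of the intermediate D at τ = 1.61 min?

0.533 kmol/m³

For first-order series with pure A initially, C_D(τ) = k₁C_{A0}/(k₂−k₁)·(e^(−k₁τ) − e^(−k₂τ)).
e^(−k₁τ) = e^(−1.88×1.61) = e^(−3.027) = 0.04847; e^(−k₂τ) = e^(−3.751) = 0.02349.
C_D = 1.88×5.11/(2.33−1.88) × (0.04847−0.02349) = 21.35×0.02498 = 0.5334 kmol/m³.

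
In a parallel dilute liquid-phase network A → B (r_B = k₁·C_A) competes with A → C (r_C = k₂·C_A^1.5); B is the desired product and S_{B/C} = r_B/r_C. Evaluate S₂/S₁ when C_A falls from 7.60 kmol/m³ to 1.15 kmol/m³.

S_{B/C} = (k₁/k₂)·C_A^-0.5, so S₂/S₁ = (C_{A,2}/C_{A,1})^-0.5.
= (1.15/7.60)^(-0.5) = (0.1513)^(-0.5) = 2.57.
Selectivity toward B rises as C_A falls — low-concentration operation is favoured.

2.57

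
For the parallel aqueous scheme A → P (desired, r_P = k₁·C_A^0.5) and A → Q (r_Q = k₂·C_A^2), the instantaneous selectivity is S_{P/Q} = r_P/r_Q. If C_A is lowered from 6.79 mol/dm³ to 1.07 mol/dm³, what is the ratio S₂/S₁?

S_{P/Q} = (k₁/k₂)·C_A^-1.5, so S₂/S₁ = (C_{A,2}/C_{A,1})^-1.5.
= (1.07/6.79)^(-1.5) = (0.1576)^(-1.5) = 16.0.
Selectivity toward P rises as C_A falls — low-concentration operation is favoured.

16.0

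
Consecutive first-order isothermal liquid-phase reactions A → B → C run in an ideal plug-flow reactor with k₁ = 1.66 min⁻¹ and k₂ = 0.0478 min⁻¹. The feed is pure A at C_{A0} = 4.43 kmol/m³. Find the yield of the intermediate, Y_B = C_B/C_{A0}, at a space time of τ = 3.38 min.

0.872

The intermediate concentration in a first-order A→B→C sequence is C_B = k₁C_{A0}(e^(−k₁τ) − e^(−k₂τ))/(k₂−k₁).
e^(−k₁τ) = e^(−1.66×3.38) = e^(−5.611) = 0.003658; e^(−k₂τ) = e^(−0.1616) = 0.8508.
C_B = 1.66×4.43/(0.0478−1.66) × (0.003658−0.8508) = (-4.561)×(-0.8472) = 3.864 kmol/m³.
Y_B = C_B/C_{A0} = 3.864/4.43 = 0.872.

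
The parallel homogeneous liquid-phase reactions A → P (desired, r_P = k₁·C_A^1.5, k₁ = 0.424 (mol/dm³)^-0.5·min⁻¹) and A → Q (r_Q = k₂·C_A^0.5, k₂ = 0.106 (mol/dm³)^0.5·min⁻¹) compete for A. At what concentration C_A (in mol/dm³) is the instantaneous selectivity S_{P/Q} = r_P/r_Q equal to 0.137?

S_{P/Q} = (k₁/k₂)·C_A ⇒ C_A = S·k₂/k₁.
= 0.137×0.106/0.424 = 0.0343 mol/dm³.

0.0343 mol/dm³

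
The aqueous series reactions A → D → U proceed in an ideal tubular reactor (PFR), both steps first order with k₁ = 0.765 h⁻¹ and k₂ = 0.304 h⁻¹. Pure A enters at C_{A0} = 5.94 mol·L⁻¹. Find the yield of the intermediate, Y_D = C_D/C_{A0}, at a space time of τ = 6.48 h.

For first-order series with pure A initially, C_D(τ) = k₁C_{A0}/(k₂−k₁)·(e^(−k₁τ) − e^(−k₂τ)).
e^(−k₁τ) = e^(−0.765×6.48) = e^(−4.957) = 0.007033; e^(−k₂τ) = e^(−1.970) = 0.1395.
C_D = 0.765×5.94/(0.304−0.765) × (0.007033−0.1395) = (-9.857)×(-0.1324) = 1.305 mol·L⁻¹.
Y_D = C_D/C_{A0} = 1.305/5.94 = 0.220.

0.220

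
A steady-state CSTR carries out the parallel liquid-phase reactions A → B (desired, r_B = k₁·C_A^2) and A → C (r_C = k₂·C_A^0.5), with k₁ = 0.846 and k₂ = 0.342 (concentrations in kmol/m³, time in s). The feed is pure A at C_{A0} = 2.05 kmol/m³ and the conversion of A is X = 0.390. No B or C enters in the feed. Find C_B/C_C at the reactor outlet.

Exit C_A = C_{A0}(1−X) = 2.05×0.610 = 1.250 kmol/m³.
Rates in a CSTR are evaluated at the outlet concentration: r_B = 0.846×1.250^2 = 1.323, r_C = 0.342×1.250^0.5 = 0.3824.
Overall selectivity = C_B/C_C = r_Bτ/(r_Cτ) = r_B/r_C = 3.46.

3.46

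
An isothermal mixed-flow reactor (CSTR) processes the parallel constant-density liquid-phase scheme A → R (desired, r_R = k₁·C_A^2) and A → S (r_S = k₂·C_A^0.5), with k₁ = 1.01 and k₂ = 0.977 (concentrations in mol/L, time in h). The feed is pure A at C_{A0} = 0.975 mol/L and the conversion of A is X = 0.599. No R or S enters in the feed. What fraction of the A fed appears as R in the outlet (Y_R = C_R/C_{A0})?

Exit C_A = C_{A0}(1−X) = 0.975×0.401 = 0.3910 mol/L.
In a CSTR the entire volume is at exit conditions, so r_R = 1.01×0.3910^2 = 0.1544 and r_S = 0.977×0.3910^0.5 = 0.6109.
Fraction of consumed A going to R: r_R/(r_R+r_S) = 0.2017.
C_R = 0.2017·C_{A0}·X = 0.2017×0.975×0.599 = 0.118 mol/L; Y_R = C_R/C_{A0} = 0.121.

0.121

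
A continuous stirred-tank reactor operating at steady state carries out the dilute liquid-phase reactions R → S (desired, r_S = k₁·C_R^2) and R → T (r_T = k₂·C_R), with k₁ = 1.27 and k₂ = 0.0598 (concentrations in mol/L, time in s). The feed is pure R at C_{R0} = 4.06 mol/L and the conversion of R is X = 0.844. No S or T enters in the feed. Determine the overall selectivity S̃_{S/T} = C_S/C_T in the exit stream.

13.5

Exit C_R = C_{R0}(1−X) = 4.06×0.156 = 0.6334 mol/L.
Rates in a CSTR are evaluated at the outlet concentration: r_S = 1.27×0.6334^2 = 0.5095, r_T = 0.0598×0.6334 = 0.03787.
Overall selectivity = C_S/C_T = r_Sτ/(r_Tτ) = r_S/r_T = 13.5.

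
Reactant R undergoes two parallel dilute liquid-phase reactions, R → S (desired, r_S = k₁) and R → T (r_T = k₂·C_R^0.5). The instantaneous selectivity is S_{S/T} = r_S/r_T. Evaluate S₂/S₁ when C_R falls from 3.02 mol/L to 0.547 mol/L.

2.35

S_{S/T} = (k₁/k₂)·C_R^-0.5, so S₂/S₁ = (C_{R,2}/C_{R,1})^-0.5.
= (0.547/3.02)^(-0.5) = (0.1811)^(-0.5) = 2.35.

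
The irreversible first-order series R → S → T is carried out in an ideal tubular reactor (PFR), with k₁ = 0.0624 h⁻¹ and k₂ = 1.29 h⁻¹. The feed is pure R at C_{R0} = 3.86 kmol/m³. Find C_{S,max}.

For a first-order series the maximum intermediate yield is C_{S,max}/C_{R0} = (k₁/k₂)^[k₂/(k₂−k₁)].
= (0.0624/1.29)^(1.29/(1.29−0.0624)) = (0.04837)^(1.051) = 0.04147.
C_{S,max} = 0.04147×3.86 = 0.160 kmol/m³.

0.160 kmol/m³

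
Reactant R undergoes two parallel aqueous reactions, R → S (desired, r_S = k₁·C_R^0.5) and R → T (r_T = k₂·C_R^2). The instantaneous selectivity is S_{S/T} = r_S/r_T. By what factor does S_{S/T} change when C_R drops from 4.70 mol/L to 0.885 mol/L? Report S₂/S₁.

S_{S/T} = (k₁/k₂)·C_R^-1.5, so S₂/S₁ = (C_{R,2}/C_{R,1})^-1.5.
= (0.885/4.70)^(-1.5) = (0.1883)^(-1.5) = 12.2.

12.2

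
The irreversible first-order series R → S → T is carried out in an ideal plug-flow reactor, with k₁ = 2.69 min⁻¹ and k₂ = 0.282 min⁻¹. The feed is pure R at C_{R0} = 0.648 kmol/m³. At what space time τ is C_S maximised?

Setting dC_S/dτ = 0 gives τ_opt = ln(k₂/k₁)/(k₂−k₁).
= ln(0.282/2.69)/(0.282−2.69) = ln(0.1048)/-2.408 = -2.255/-2.408 = 0.937 min.

0.937 min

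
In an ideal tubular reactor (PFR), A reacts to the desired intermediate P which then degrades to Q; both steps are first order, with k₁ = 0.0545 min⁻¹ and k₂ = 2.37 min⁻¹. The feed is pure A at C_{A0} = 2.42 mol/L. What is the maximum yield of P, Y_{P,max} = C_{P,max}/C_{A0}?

0.0210

At the optimum, C_{P,max}/C_{A0} = (k₁/k₂)^[k₂/(k₂−k₁)].
= (0.0545/2.37)^(2.37/(2.37−0.0545)) = (0.02300)^(1.024) = 0.02104.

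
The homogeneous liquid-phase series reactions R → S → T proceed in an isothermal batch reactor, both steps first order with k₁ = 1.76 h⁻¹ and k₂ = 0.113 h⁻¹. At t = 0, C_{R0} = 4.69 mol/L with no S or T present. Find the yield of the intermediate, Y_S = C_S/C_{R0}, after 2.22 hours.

Solving the coupled first-order balances gives C_S(t) = [k₁/(k₂−k₁)]·C_{R0}·(e^(−k₁t) − e^(−k₂t)).
e^(−k₁t) = e^(−1.76×2.22) = e^(−3.907) = 0.02010; e^(−k₂t) = e^(−0.2509) = 0.7781.
C_S = 1.76×4.69/(0.113−1.76) × (0.02010−0.7781) = (-5.012)×(-0.7580) = 3.799 mol/L.
Y_S = C_S/C_{R0} = 3.799/4.69 = 0.810.

0.810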